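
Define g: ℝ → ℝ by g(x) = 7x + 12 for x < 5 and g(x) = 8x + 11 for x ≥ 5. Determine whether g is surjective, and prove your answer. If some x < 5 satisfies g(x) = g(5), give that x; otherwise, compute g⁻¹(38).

26/7

Both pieces are strictly increasing (slopes 7 and 8), so each is injective on its own interval.
The left piece maps (−∞, 5) onto (−∞, 47); the right piece maps [5, ∞) onto [51, ∞).
The union (−∞, 47) ∪ [51, ∞) omits the interval between 47 and 51; in particular 47 has no preimage. So g is not surjective.
Because the two images are disjoint, no x < 5 has g(x) = g(5), so we compute g⁻¹(38): 38 lies in (−∞, 47), so solve 7x + 12 = 38: x = (38 − 12)/7 = 26/7.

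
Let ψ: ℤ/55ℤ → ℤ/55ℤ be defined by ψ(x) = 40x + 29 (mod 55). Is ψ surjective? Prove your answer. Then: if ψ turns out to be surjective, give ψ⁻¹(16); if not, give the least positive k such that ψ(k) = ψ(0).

11

Since gcd(40, 55) = 5, we have 40x ≡ 0 (mod 5) for all x, so ψ(x) ≡ 4 (mod 5).
But 0 ≢ 4 (mod 5), so 0 ∈ ℤ/55ℤ has no preimage. So ψ is not surjective.
Since ψ is not surjective, we find the least positive k with ψ(k) = ψ(0): this means 40k ≡ 0 (mod 55), i.e. 55 ∣ 40k. Since gcd(40, 55) = 5, dividing through by 5 this holds exactly when 11 ∣ 8k, and as gcd(8, 11) = 1, exactly when 11 ∣ k.
The smallest positive such k is 11.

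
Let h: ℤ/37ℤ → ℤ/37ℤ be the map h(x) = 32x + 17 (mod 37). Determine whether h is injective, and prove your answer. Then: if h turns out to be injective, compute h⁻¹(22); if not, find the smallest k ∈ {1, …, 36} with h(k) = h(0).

36

By definition, h is injective when h(u) = h(v) forces u = v.
Suppose h(u) = h(v) in ℤ/37ℤ. Then 32u + 17 ≡ 32v + 17 (mod 37), thus 32(u − v) ≡ 0 (mod 37).
Since gcd(32, 37) = 1, 32 is invertible modulo 37, thus u − v ≡ 0 (mod 37), i.e. u = v.
Thus h is injective.
We now compute 32⁻¹ mod 37 explicitly. Euclid's algorithm: 37 = 1·32 + 5, 32 = 6·5 + 2, 5 = 2·2 + 1; back-substituting gives 1 = 22·32 − 19·37, so 32⁻¹ ≡ 22 (mod 37).
Since h is injective, we find h⁻¹(22): we need 32x ≡ 22 − 17 ≡ 5 (mod 37). Using 32⁻¹ = 22: x ≡ 22·5 = 110 = 2·37 + 36, so x = 36.
Check: h(36) = 32·36 + 17 = 1169 = 31·37 + 22 ≡ 22 (mod 37).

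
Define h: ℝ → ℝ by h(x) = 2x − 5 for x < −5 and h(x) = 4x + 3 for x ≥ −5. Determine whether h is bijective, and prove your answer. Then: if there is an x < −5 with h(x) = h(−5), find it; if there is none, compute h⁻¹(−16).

-6

Both pieces are strictly increasing (slopes 2 and 4), so each is injective on its own interval.
The left piece maps (−∞, −5) onto (−∞, −15); the right piece maps [−5, ∞) onto [−17, ∞).
These images overlap. In particular h(−5) = −17 (right piece), and solving 2x − 5 = −17 on the left piece gives x = −6 < −5.
So h(−6) = h(−5) with −6 ≠ −5, and h is not injective, hence not bijective. This x = −6 is the requested value below −5.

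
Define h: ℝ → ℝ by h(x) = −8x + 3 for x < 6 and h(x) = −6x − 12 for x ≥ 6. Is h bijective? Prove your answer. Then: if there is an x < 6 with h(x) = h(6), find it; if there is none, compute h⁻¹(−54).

Both pieces are strictly decreasing (slopes −8 and −6), so each is injective on its own interval.
The left piece maps (−∞, 6) onto (−45, ∞); the right piece maps [6, ∞) onto (−∞, −48].
The images leave a gap (−45 has no preimage), so h is not surjective, hence not bijective.
Because the two images are disjoint, no x < 6 has h(x) = h(6), so we compute h⁻¹(−54): −54 lies in (−∞, −48], so solve −6x − 12 = −54: x = (−54 + 12)/(−6) = 7.

7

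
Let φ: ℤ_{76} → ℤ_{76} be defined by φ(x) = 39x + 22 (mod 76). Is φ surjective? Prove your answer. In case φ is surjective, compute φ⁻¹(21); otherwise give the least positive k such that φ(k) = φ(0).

By definition, φ is surjective if every y in the codomain equals φ(x) for some x in the domain.
Since gcd(39, 76) = 1, 39 is invertible modulo 76. Euclid's algorithm: 76 = 1·39 + 37, 39 = 1·37 + 2, 37 = 18·2 + 1; back-substituting gives 1 = 39·39 − 20·76, so 39⁻¹ ≡ 39 (mod 76).
Then y ↦ 39(y − 22) is a two-sided inverse to φ, so every y ∈ ℤ_{76} has a preimage.
So φ is surjective.
Since φ is surjective, we find φ⁻¹(21): we need 39x ≡ 21 − 22 ≡ 75 (mod 76). Using 39⁻¹ = 39: x ≡ 39·75 = 2925 = 38·76 + 37, so x = 37.
Check: φ(37) = 39·37 + 22 = 1465 = 19·76 + 21 ≡ 21 (mod 76).

37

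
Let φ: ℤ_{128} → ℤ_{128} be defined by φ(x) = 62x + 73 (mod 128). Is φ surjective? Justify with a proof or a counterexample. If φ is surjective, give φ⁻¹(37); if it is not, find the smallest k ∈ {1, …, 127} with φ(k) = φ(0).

64

By definition, φ is surjective if every y in the codomain equals φ(x) for some x in the domain.
Since gcd(62, 128) = 2, we have 62x ≡ 0 (mod 2) for all x, so φ(x) ≡ 1 (mod 2).
But 0 ≢ 1 (mod 2), so 0 ∈ ℤ_{128} has no preimage. Hence φ is not surjective.
Since φ is not surjective, we find the least positive k with φ(k) = φ(0): this means 62k ≡ 0 (mod 128), i.e. 128 ∣ 62k. Since gcd(62, 128) = 2, dividing through by 2 this holds exactly when 64 ∣ 31k, and as gcd(31, 64) = 1, exactly when 64 ∣ k.
The smallest positive such k is 64.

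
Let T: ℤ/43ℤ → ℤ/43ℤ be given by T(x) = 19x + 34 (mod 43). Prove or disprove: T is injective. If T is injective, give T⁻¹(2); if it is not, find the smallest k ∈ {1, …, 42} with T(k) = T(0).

If T(a) = T(b), then 19a ≡ 19b (mod 43). Because gcd(19, 43) = 1, we may cancel 19 to get a ≡ b (mod 43).
Hence T is injective.
We now compute 19⁻¹ mod 43 explicitly. Euclid's algorithm: 43 = 2·19 + 5, 19 = 3·5 + 4, 5 = 1·4 + 1; back-substituting gives 1 = 34·19 − 15·43, so 19⁻¹ ≡ 34 (mod 43).
Since T is injective, we compute T⁻¹(2): solve 19x + 34 ≡ 2 (mod 43), i.e. 19x ≡ 11 (mod 43).
Multiplying by 19⁻¹ = 34 gives x ≡ 34·11 = 374 = 8·43 + 30 ≡ 30 (mod 43).
Check: T(30) = 19·30 + 34 = 604 = 14·43 + 2 ≡ 2 (mod 43).

30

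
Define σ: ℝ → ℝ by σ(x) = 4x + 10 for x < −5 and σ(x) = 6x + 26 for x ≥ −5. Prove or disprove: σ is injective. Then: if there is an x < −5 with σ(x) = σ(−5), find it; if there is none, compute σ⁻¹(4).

Both pieces are strictly increasing (slopes 4 and 6), so each is injective on its own interval.
The left piece maps (−∞, −5) onto (−∞, −10); the right piece maps [−5, ∞) onto [−4, ∞).
These images are disjoint, so no value is attained by both pieces. Hence σ is injective.
Because the two images are disjoint, no x < −5 has σ(x) = σ(−5), so we compute σ⁻¹(4): 4 lies in [−4, ∞), so solve 6x + 26 = 4: x = (4 − 26)/6 = −11/3.

-11/3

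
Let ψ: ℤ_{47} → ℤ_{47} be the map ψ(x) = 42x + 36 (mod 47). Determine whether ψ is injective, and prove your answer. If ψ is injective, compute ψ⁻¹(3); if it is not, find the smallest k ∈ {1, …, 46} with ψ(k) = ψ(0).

Recall: injectivity means: for all s, t in the domain, ψ(s) = ψ(t) implies s = t.
If ψ(s) = ψ(t), then 42s ≡ 42t (mod 47). Because gcd(42, 47) = 1, we may cancel 42 to get s ≡ t (mod 47).
Therefore ψ is injective.
We now compute 42⁻¹ mod 47 explicitly. Euclid's algorithm: 47 = 1·42 + 5, 42 = 8·5 + 2, 5 = 2·2 + 1; back-substituting gives 1 = 28·42 − 25·47, so 42⁻¹ ≡ 28 (mod 47).
Since ψ is injective, we find ψ⁻¹(3): we need 42x ≡ 3 − 36 ≡ 14 (mod 47). Using 42⁻¹ = 28: x ≡ 28·14 = 392 = 8·47 + 16, so x = 16.
Check: ψ(16) = 42·16 + 36 = 708 = 15·47 + 3 ≡ 3 (mod 47).

16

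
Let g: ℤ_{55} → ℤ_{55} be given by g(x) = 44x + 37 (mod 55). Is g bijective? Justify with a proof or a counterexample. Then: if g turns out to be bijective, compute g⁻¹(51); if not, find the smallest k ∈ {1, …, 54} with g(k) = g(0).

5

By definition, g is injective when g(u) = g(v) forces u = v.
We have gcd(44, 55) = 11 > 1. Taking u = 0 and v = 5: g(0) = 37 and g(5) = 44·5 + 37 = 257 ≡ 37 (mod 55).
So g(0) = g(5) while 0 ≠ 5, hence g is not injective, hence not bijective.
Since g is not bijective, we find the least positive k with g(k) = g(0): this means 44k ≡ 0 (mod 55), i.e. 55 ∣ 44k. Since gcd(44, 55) = 11, dividing through by 11 this holds exactly when 5 ∣ 4k, and as gcd(4, 5) = 1, exactly when 5 ∣ k.
The smallest positive such k is 5.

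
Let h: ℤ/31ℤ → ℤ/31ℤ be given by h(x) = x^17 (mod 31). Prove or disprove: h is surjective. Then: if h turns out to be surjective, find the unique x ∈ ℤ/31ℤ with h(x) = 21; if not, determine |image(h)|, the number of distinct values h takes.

17

Since 31 is prime, the nonzero elements of ℤ/31ℤ form a cyclic group of order 30.
As gcd(17, 30) = 1, raising to the 17th power is a bijection on this group: if s^17 ≡ t^17 then (st^{−1})^17 = 1, and the only element of order dividing gcd(17, 30) = 1 is 1, so s = t.
With h(0) = 0 this makes h injective on all of ℤ/31ℤ, hence bijective (finite equal-size domain and codomain). In particular h is surjective.
Since h is surjective, we find the preimage of 21. The inverse of x ↦ x^17 on (ℤ/31ℤ)^× is x ↦ x^23, because 17·23 = 391 = 13·30 + 1 ≡ 1 (mod 30) and x^{30} = 1 for x ≠ 0 (Fermat). So h⁻¹(21) = 21^23 mod 31.
Repeated squaring mod 31: 21^1 ≡ 21, 21^2 ≡ 21² = 441 ≡ 7, 21^4 ≡ 7² = 49 ≡ 18, 21^8 ≡ 18² = 324 ≡ 14, 21^16 ≡ 14² = 196 ≡ 10. Since 23 = 16 + 4 + 2 + 1, 21^23 ≡ 10·18·7·21: 10·18 = 180 ≡ 25, then 25·7 = 175 ≡ 20, then 20·21 = 420 ≡ 17. So 21^23 ≡ 17 (mod 31).
Hence h⁻¹(21) = 17.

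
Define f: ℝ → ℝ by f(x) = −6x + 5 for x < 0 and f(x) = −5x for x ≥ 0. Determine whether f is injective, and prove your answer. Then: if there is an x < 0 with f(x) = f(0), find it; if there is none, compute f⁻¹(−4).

Both pieces are strictly decreasing (slopes −6 and −5), so each is injective on its own interval.
The left piece maps (−∞, 0) onto (5, ∞); the right piece maps [0, ∞) onto (−∞, 0].
These images are disjoint, so no value is attained by both pieces. So f is injective.
Because the two images are disjoint, no x < 0 has f(x) = f(0), so we compute f⁻¹(−4): −4 lies in (−∞, 0], so solve −5x = −4: x = (−4 − 0)/(−5) = 4/5.

4/5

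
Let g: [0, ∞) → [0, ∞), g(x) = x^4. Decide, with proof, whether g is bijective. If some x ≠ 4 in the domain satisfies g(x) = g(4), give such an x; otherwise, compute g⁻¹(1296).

6

On [0, ∞), x ↦ x^4 is strictly increasing (injective) and for any y ∈ [0, ∞) the 4th root y^{1/4} lies in [0, ∞) (surjective). So g is bijective.
Since x ↦ x^4 is strictly increasing on [0, ∞), it is injective there, so no x ≠ 4 in the domain has g(x) = g(4). We therefore compute g⁻¹(1296) = 1296^{1/4} = 6 (indeed 6^4 = 1296).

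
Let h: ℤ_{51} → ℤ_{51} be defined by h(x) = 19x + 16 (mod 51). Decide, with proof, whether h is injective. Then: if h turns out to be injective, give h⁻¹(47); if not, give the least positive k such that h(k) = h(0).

By definition, injectivity means: for all a, b in the domain, h(a) = h(b) implies a = b.
If h(a) = h(b), then 19a ≡ 19b (mod 51). Because gcd(19, 51) = 1, we may cancel 19 to get a ≡ b (mod 51).
Hence h is injective.
We now compute 19⁻¹ mod 51 explicitly. Euclid's algorithm: 51 = 2·19 + 13, 19 = 1·13 + 6, 13 = 2·6 + 1; back-substituting gives 1 = 43·19 − 16·51, so 19⁻¹ ≡ 43 (mod 51).
Since h is injective, we find h⁻¹(47): we need 19x ≡ 47 − 16 ≡ 31 (mod 51). Using 19⁻¹ = 43: x ≡ 43·31 = 1333 = 26·51 + 7, so x = 7.
Check: h(7) = 19·7 + 16 = 149 = 2·51 + 47 ≡ 47 (mod 51).

7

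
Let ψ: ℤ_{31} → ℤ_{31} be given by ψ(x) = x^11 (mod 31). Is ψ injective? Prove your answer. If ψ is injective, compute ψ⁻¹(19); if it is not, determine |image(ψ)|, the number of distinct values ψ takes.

10

Since 31 is prime, the nonzero elements of ℤ_{31} form a cyclic group of order 30.
As gcd(11, 30) = 1, raising to the 11th power is a bijection on this group: if a^11 ≡ b^11 then (ab^{−1})^11 = 1, and the only element of order dividing gcd(11, 30) = 1 is 1, so a = b.
With ψ(0) = 0 this makes ψ injective on all of ℤ_{31}, hence bijective (finite equal-size domain and codomain). In particular ψ is injective.
Since ψ is injective, we find the preimage of 19. The inverse of x ↦ x^11 on (ℤ_{31})^× is x ↦ x^11, because 11·11 = 121 = 4·30 + 1 ≡ 1 (mod 30) and x^{30} = 1 for x ≠ 0 (Fermat). So ψ⁻¹(19) = 19^11 mod 31.
Repeated squaring mod 31: 19^1 ≡ 19, 19^2 ≡ 19² = 361 ≡ 20, 19^4 ≡ 20² = 400 ≡ 28, 19^8 ≡ 28² = 784 ≡ 9. Since 11 = 8 + 2 + 1, 19^11 ≡ 9·20·19: 9·20 = 180 ≡ 25, then 25·19 = 475 ≡ 10. So 19^11 ≡ 10 (mod 31).
Hence ψ⁻¹(19) = 10.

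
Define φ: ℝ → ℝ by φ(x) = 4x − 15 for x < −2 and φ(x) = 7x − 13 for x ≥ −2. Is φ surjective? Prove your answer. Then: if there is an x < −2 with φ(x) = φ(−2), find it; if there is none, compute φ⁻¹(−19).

-3

Both pieces are strictly increasing (slopes 4 and 7), so each is injective on its own interval.
The left piece maps (−∞, −2) onto (−∞, −23); the right piece maps [−2, ∞) onto [−27, ∞).
The union (−∞, −23) ∪ [−27, ∞) covers ℝ, so φ is surjective.
For the follow-up: the images overlap, so an x < −2 with φ(x) = φ(−2) exists. φ(−2) = −27; solving 4x − 15 = −27 for x < −2 gives x = (−27 + 15)/4 = −3.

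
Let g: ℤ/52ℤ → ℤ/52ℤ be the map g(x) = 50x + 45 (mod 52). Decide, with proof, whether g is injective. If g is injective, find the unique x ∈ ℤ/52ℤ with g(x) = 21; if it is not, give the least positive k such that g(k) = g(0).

We have gcd(50, 52) = 2 > 1. Taking a = 0 and b = 26: g(0) = 45 and g(26) = 50·26 + 45 = 1345 ≡ 45 (mod 52).
So g(0) = g(26) while 0 ≠ 26, so g is not injective.
Since g is not injective, we find the least positive k with g(k) = g(0): this means 50k ≡ 0 (mod 52), i.e. 52 ∣ 50k. Since gcd(50, 52) = 2, dividing through by 2 this holds exactly when 26 ∣ 25k, and as gcd(25, 26) = 1, exactly when 26 ∣ k.
The smallest positive such k is 26.

26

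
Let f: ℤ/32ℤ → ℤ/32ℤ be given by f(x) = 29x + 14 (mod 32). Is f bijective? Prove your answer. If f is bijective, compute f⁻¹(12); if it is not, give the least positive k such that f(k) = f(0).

22

Recall that f is injective if f(a) = f(b) implies a = b.
Suppose f(a) = f(b) in ℤ/32ℤ. Then 29a + 14 ≡ 29b + 14 (mod 32), hence 29(a − b) ≡ 0 (mod 32).
Since gcd(29, 32) = 1, 29 is invertible modulo 32, so a − b ≡ 0 (mod 32), i.e. a = b.
We now compute 29⁻¹ mod 32 explicitly. Euclid's algorithm: 32 = 1·29 + 3, 29 = 9·3 + 2, 3 = 1·2 + 1; back-substituting gives 1 = 21·29 − 19·32, so 29⁻¹ ≡ 21 (mod 32).
Then y ↦ 21(y − 14) is a two-sided inverse to f, so every y ∈ ℤ/32ℤ has a preimage.
Therefore f is bijective.
Since f is bijective, we compute f⁻¹(12): solve 29x + 14 ≡ 12 (mod 32), i.e. 29x ≡ 30 (mod 32).
Multiplying by 29⁻¹ = 21 gives x ≡ 21·30 = 630 = 19·32 + 22 ≡ 22 (mod 32).
Check: f(22) = 29·22 + 14 = 652 = 20·32 + 12 ≡ 12 (mod 32).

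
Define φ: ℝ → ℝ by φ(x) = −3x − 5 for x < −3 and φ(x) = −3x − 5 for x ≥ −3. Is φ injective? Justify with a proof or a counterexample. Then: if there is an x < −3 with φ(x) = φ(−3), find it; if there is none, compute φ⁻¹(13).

-6

Both pieces are strictly decreasing (slopes −3 and −3), so each is injective on its own interval.
The left piece maps (−∞, −3) onto (4, ∞); the right piece maps [−3, ∞) onto (−∞, 4].
These images are disjoint, so no value is attained by both pieces. So φ is injective.
Because the two images are disjoint, no x < −3 has φ(x) = φ(−3), so we compute φ⁻¹(13): 13 lies in (4, ∞), so solve −3x − 5 = 13: x = (13 + 5)/(−3) = −6.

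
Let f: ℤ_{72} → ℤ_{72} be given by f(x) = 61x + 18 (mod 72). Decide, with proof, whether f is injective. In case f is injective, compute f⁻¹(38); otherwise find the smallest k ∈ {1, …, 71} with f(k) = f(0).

Recall: f is injective if f(x_1) = f(x_2) implies x_1 = x_2.
Suppose f(x_1) = f(x_2) in ℤ_{72}. Then 61x_1 + 18 ≡ 61x_2 + 18 (mod 72), thus 61(x_1 − x_2) ≡ 0 (mod 72).
Since gcd(61, 72) = 1, 61 is invertible modulo 72, thus x_1 − x_2 ≡ 0 (mod 72), i.e. x_1 = x_2.
Hence f is injective.
We now compute 61⁻¹ mod 72 explicitly. Euclid's algorithm: 72 = 1·61 + 11, 61 = 5·11 + 6, 11 = 1·6 + 5, 6 = 1·5 + 1; back-substituting gives 1 = 13·61 − 11·72, so 61⁻¹ ≡ 13 (mod 72).
Since f is injective, we find f⁻¹(38): we need 61x ≡ 38 − 18 ≡ 20 (mod 72). Using 61⁻¹ = 13: x ≡ 13·20 = 260 = 3·72 + 44, so x = 44.
Check: f(44) = 61·44 + 18 = 2702 = 37·72 + 38 ≡ 38 (mod 72).

44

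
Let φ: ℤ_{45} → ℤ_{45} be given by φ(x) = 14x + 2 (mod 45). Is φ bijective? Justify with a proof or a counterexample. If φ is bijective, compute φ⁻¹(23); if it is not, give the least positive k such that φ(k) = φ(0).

Recall that φ is injective if φ(a) = φ(b) implies a = b.
If φ(a) = φ(b), then 14a ≡ 14b (mod 45). Because gcd(14, 45) = 1, we may cancel 14 to get a ≡ b (mod 45).
We now compute 14⁻¹ mod 45 explicitly. Euclid's algorithm: 45 = 3·14 + 3, 14 = 4·3 + 2, 3 = 1·2 + 1; back-substituting gives 1 = 29·14 − 9·45, so 14⁻¹ ≡ 29 (mod 45).
For any y ∈ ℤ_{45}, x = 29(y − 2) mod 45 satisfies φ(x) = 14·29(y − 2) + 2 ≡ y (since 14·29 ≡ 1 mod 45). So every y has a preimage.
Hence φ is bijective.
Since φ is bijective, we compute φ⁻¹(23): solve 14x + 2 ≡ 23 (mod 45), i.e. 14x ≡ 21 (mod 45).
Multiplying by 14⁻¹ = 29 gives x ≡ 29·21 = 609 = 13·45 + 24 ≡ 24 (mod 45).
Check: φ(24) = 14·24 + 2 = 338 = 7·45 + 23 ≡ 23 (mod 45).

24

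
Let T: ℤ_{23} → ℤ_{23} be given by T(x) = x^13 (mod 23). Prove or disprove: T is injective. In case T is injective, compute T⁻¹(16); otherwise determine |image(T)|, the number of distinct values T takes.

4

Since 23 is prime, the nonzero elements of ℤ_{23} form a cyclic group of order 22.
As gcd(13, 22) = 1, raising to the 13th power is a bijection on this group: if s^13 ≡ t^13 then (st^{−1})^13 = 1, and the only element of order dividing gcd(13, 22) = 1 is 1, so s = t.
With T(0) = 0 this makes T injective on all of ℤ_{23}, hence bijective (finite equal-size domain and codomain). In particular T is injective.
Since T is injective, we find the preimage of 16. The inverse of x ↦ x^13 on (ℤ_{23})^× is x ↦ x^17, because 13·17 = 221 = 10·22 + 1 ≡ 1 (mod 22) and x^{22} = 1 for x ≠ 0 (Fermat). So T⁻¹(16) = 16^17 mod 23.
Repeated squaring mod 23: 16^1 ≡ 16, 16^2 ≡ 16² = 256 ≡ 3, 16^4 ≡ 3² = 9, 16^8 ≡ 9² = 81 ≡ 12, 16^16 ≡ 12² = 144 ≡ 6. Since 17 = 16 + 1, 16^17 ≡ 6·16: 6·16 = 96 ≡ 4. So 16^17 ≡ 4 (mod 23).
Hence T⁻¹(16) = 4.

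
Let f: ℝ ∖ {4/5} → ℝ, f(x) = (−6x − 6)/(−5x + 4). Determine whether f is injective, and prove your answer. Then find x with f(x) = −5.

14/31

Suppose f(s) = f(t). Cross-multiplying: (−6s − 6)(−5t + 4) = (−6t − 6)(−5s + 4).
Expanding both sides and cancelling the symmetric terms leaves −54·(s − t) = 0. Since −54 ≠ 0, s = t. Hence f is injective.
Solving f(x) = −5: cross-multiplying gives −6x − 6 = −5(−5x + 4), which rearranges to −31x = −14, so x = 14/31.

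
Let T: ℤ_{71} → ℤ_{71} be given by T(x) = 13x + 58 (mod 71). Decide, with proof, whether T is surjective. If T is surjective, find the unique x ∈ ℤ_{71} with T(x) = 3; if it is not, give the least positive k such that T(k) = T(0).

Since gcd(13, 71) = 1, 13 is invertible modulo 71. Euclid's algorithm: 71 = 5·13 + 6, 13 = 2·6 + 1; back-substituting gives 1 = 11·13 − 2·71, so 13⁻¹ ≡ 11 (mod 71).
Then y ↦ 11(y − 58) is a two-sided inverse to T, so every y ∈ ℤ_{71} has a preimage.
Thus T is surjective.
Since T is surjective, we compute T⁻¹(3): solve 13x + 58 ≡ 3 (mod 71), i.e. 13x ≡ 16 (mod 71).
Multiplying by 13⁻¹ = 11 gives x ≡ 11·16 = 176 = 2·71 + 34 ≡ 34 (mod 71).
Check: T(34) = 13·34 + 58 = 500 = 7·71 + 3 ≡ 3 (mod 71).

34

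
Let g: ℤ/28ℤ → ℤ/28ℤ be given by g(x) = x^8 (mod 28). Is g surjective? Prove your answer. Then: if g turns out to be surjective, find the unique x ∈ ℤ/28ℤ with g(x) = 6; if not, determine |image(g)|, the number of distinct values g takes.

8

g(6): Repeated squaring mod 28: 6^1 ≡ 6, 6^2 ≡ 6² = 36 ≡ 8, 6^4 ≡ 8² = 64 ≡ 8, 6^8 ≡ 8² = 64 ≡ 8. So 6^8 ≡ 8 (mod 28).
g(8): Repeated squaring mod 28: 8^1 ≡ 8, 8^2 ≡ 8² = 64 ≡ 8, 8^4 ≡ 8² = 64 ≡ 8, 8^8 ≡ 8² = 64 ≡ 8. So 8^8 ≡ 8 (mod 28).
So g(6) = g(8) = 8 while 6 ≠ 8, therefore g is not injective.
A non-injective map from the 28-element set ℤ/28ℤ to itself takes at most 27 distinct values, so it cannot be surjective. Hence g is not surjective.
Since g is not surjective, we determine |image(g)|. Computing x^8 mod 28 for each x (by repeated squaring, reducing mod 28 at every step), the values g(0), g(1), …, g(27) are: 0, 1, 4, 9, 16, 25, 8, 21, 8, 25, 16, 9, 4, 1, 0, 1, 4, 9, 16, 25, 8, 21, 8, 25, 16, 9, 4, 1.
The distinct values are {0, 1, 4, 8, 9, 16, 21, 25}; there are 8 of them.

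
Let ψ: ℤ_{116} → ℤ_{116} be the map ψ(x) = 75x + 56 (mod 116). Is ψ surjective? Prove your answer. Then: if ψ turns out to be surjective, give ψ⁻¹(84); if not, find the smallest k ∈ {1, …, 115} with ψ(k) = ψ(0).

104

Since gcd(75, 116) = 1, 75 is invertible modulo 116. Euclid's algorithm: 116 = 1·75 + 41, 75 = 1·41 + 34, 41 = 1·34 + 7, 34 = 4·7 + 6, 7 = 1·6 + 1; back-substituting gives 1 = 99·75 − 64·116, so 75⁻¹ ≡ 99 (mod 116).
Then y ↦ 99(y − 56) is a two-sided inverse to ψ, so every y ∈ ℤ_{116} has a preimage.
Hence ψ is surjective.
Since ψ is surjective, we compute ψ⁻¹(84): solve 75x + 56 ≡ 84 (mod 116), i.e. 75x ≡ 28 (mod 116).
Multiplying by 75⁻¹ = 99 gives x ≡ 99·28 = 2772 = 23·116 + 104 ≡ 104 (mod 116).
Check: ψ(104) = 75·104 + 56 = 7856 = 67·116 + 84 ≡ 84 (mod 116).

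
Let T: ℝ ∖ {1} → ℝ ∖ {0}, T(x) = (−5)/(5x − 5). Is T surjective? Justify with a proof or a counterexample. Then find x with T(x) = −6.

For any y ≠ 0, solving y(5x − 5) = −5 for x gives a well-defined x ≠ 1. So T is surjective.
Solving T(x) = −6: cross-multiplying gives −5 = −6(5x − 5), which rearranges to 30x = 35, so x = 7/6.

7/6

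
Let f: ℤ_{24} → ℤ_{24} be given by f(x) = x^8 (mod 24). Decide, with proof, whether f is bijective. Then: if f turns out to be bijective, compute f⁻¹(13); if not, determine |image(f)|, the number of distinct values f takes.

f(2): Repeated squaring mod 24: 2^1 ≡ 2, 2^2 ≡ 2² = 4, 2^4 ≡ 4² = 16, 2^8 ≡ 16² = 256 ≡ 16. So 2^8 ≡ 16 (mod 24).
f(4): Repeated squaring mod 24: 4^1 ≡ 4, 4^2 ≡ 4² = 16, 4^4 ≡ 16² = 256 ≡ 16, 4^8 ≡ 16² = 256 ≡ 16. So 4^8 ≡ 16 (mod 24).
So f(2) = f(4) = 16 while 2 ≠ 4, hence f is not injective, hence not bijective.
Since f is not bijective, we determine |image(f)|. Computing x^8 mod 24 for each x (by repeated squaring, reducing mod 24 at every step), the values f(0), f(1), …, f(23) are: 0, 1, 16, 9, 16, 1, 0, 1, 16, 9, 16, 1, 0, 1, 16, 9, 16, 1, 0, 1, 16, 9, 16, 1.
The distinct values are {0, 1, 9, 16}; there are 4 of them.

4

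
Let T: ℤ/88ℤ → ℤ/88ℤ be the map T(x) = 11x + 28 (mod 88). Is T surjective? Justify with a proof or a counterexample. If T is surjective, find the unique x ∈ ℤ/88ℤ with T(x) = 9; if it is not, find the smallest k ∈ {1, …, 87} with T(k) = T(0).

By definition, T is surjective if every y in the codomain equals T(x) for some x in the domain.
Since gcd(11, 88) = 11, we have 11x ≡ 0 (mod 11) for all x, so T(x) ≡ 6 (mod 11).
But 0 ≢ 6 (mod 11), so 0 ∈ ℤ/88ℤ has no preimage. Therefore T is not surjective.
Since T is not surjective, we find the least positive k with T(k) = T(0): this means 11k ≡ 0 (mod 88), i.e. 88 ∣ 11k. Since gcd(11, 88) = 11, dividing through by 11 this holds exactly when 8 ∣ k.
The smallest positive such k is 8.

8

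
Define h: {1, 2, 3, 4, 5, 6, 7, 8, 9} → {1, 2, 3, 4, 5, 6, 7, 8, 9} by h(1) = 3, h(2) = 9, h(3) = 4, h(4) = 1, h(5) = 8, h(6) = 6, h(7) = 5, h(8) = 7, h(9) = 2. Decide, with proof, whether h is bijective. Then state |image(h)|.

9

The values 3, 9, 4, 1, 8, 6, 5, 7, 2 are a permutation of {1, 2, 3, 4, 5, 6, 7, 8, 9}: each element appears exactly once.
So h is injective and surjective, hence bijective.
The image of h is {1, 2, 3, 4, 5, 6, 7, 8, 9}, which has 9 elements.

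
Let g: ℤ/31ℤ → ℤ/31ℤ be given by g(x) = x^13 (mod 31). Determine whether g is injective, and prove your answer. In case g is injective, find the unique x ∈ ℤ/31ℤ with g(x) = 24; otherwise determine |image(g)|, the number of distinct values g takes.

Since 31 is prime, the nonzero elements of ℤ/31ℤ form a cyclic group of order 30.
As gcd(13, 30) = 1, raising to the 13th power is a bijection on this group: if s^13 ≡ t^13 then (st^{−1})^13 = 1, and the only element of order dividing gcd(13, 30) = 1 is 1, so s = t.
With g(0) = 0 this makes g injective on all of ℤ/31ℤ, hence bijective (finite equal-size domain and codomain). In particular g is injective.
Since g is injective, we find the preimage of 24. The inverse of x ↦ x^13 on (ℤ/31ℤ)^× is x ↦ x^7, because 13·7 = 91 = 3·30 + 1 ≡ 1 (mod 30) and x^{30} = 1 for x ≠ 0 (Fermat). So g⁻¹(24) = 24^7 mod 31.
Repeated squaring mod 31: 24^1 ≡ 24, 24^2 ≡ 24² = 576 ≡ 18, 24^4 ≡ 18² = 324 ≡ 14. Since 7 = 4 + 2 + 1, 24^7 ≡ 14·18·24: 14·18 = 252 ≡ 4, then 4·24 = 96 ≡ 3. So 24^7 ≡ 3 (mod 31).
Hence g⁻¹(24) = 3.

3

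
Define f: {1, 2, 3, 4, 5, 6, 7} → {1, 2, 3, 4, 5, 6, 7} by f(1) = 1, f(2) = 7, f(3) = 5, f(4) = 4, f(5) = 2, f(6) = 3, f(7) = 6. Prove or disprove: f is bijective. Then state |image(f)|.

7

The values 1, 7, 5, 4, 2, 3, 6 are a permutation of {1, 2, 3, 4, 5, 6, 7}: each element appears exactly once.
So f is injective and surjective, hence bijective.
The image of f is {1, 2, 3, 4, 5, 6, 7}, which has 7 elements.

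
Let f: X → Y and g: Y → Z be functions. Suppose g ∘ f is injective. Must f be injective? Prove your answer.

Suppose f(u) = f(v). Applying g: (g ∘ f)(u) = (g ∘ f)(v). Since g ∘ f is injective, u = v. Hence f is injective.

injective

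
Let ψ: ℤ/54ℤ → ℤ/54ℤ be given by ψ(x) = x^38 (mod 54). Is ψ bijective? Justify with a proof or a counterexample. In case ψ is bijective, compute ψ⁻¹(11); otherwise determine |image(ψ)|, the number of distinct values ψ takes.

ψ(0) = 0^38 = 0.
ψ(6): Repeated squaring mod 54: 6^1 ≡ 6, 6^2 ≡ 6² = 36, 6^4 ≡ 36² = 1296 ≡ 0, 6^8 ≡ 0² = 0, 6^16 ≡ 0² = 0, 6^32 ≡ 0² = 0. Since 38 = 32 + 4 + 2, 6^38 ≡ 0·0·36: 0·0 = 0, then 0·36 = 0. So 6^38 ≡ 0 (mod 54).
So ψ(0) = ψ(6) = 0 while 0 ≠ 6, thus ψ is not injective, hence not bijective.
Since ψ is not bijective, we determine |image(ψ)|. Computing x^38 mod 54 for each x (by repeated squaring, reducing mod 54 at every step), the values ψ(0), ψ(1), …, ψ(53) are: 0, 1, 4, 27, 16, 25, 0, 49, 10, 27, 46, 13, 0, 7, 34, 27, 40, 19, 0, 37, 22, 27, 52, 43, 0, 31, 28, 27, 28, 31, 0, 43, 52, 27, 22, 37, 0, 19, 40, 27, 34, 7, 0, 13, 46, 27, 10, 49, 0, 25, 16, 27, 4, 1.
The distinct values are {0, 1, 4, 7, 10, 13, 16, 19, 22, 25, 27, 28, 31, 34, 37, 40, 43, 46, 49, 52}; there are 20 of them.

20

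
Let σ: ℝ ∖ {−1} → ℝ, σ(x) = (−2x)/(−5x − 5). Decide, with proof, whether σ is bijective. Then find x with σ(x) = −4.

If σ(x) = 2/5, cross-multiplying gives −5(−2x) = −2(−5x − 5), which simplifies to 0 = 10 — false.  So 2/5 has no preimage and σ is not surjective.
Hence σ is not bijective.
Solving σ(x) = −4: cross-multiplying gives −2x = −4(−5x − 5), which rearranges to −22x = 20, so x = −10/11.

-10/11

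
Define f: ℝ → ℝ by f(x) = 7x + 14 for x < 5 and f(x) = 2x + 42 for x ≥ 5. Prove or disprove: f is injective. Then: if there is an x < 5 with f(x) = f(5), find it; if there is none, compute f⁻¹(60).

9

Both pieces are strictly increasing (slopes 7 and 2), so each is injective on its own interval.
The left piece maps (−∞, 5) onto (−∞, 49); the right piece maps [5, ∞) onto [52, ∞).
These images are disjoint, so no value is attained by both pieces. Therefore f is injective.
Because the two images are disjoint, no x < 5 has f(x) = f(5), so we compute f⁻¹(60): 60 lies in [52, ∞), so solve 2x + 42 = 60: x = (60 − 42)/2 = 9.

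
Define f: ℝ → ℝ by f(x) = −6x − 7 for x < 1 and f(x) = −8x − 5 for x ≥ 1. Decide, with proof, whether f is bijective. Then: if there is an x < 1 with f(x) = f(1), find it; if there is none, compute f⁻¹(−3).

Both pieces are strictly decreasing (slopes −6 and −8), so each is injective on its own interval.
The left piece maps (−∞, 1) onto (−13, ∞); the right piece maps [1, ∞) onto (−∞, −13].
Since −13 = −13, the images partition ℝ: f is injective and surjective, hence bijective.
Because the two images are disjoint, no x < 1 has f(x) = f(1), so we compute f⁻¹(−3): −3 lies in (−13, ∞), so solve −6x − 7 = −3: x = (−3 + 7)/(−6) = −2/3.

-2/3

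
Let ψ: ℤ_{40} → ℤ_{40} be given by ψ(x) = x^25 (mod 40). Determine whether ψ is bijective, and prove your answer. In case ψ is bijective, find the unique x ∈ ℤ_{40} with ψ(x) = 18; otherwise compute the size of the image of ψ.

25

ψ(0) = 0^25 = 0.
ψ(10): Repeated squaring mod 40: 10^1 ≡ 10, 10^2 ≡ 10² = 100 ≡ 20, 10^4 ≡ 20² = 400 ≡ 0, 10^8 ≡ 0² = 0, 10^16 ≡ 0² = 0. Since 25 = 16 + 8 + 1, 10^25 ≡ 0·0·10: 0·0 = 0, then 0·10 = 0. So 10^25 ≡ 0 (mod 40).
So ψ(0) = ψ(10) = 0 while 0 ≠ 10, thus ψ is not injective, hence not bijective.
Since ψ is not bijective, we determine |image(ψ)|. Computing x^25 mod 40 for each x (by repeated squaring, reducing mod 40 at every step), the values ψ(0), ψ(1), …, ψ(39) are: 0, 1, 32, 3, 24, 5, 16, 7, 8, 9, 0, 11, 32, 13, 24, 15, 16, 17, 8, 19, 0, 21, 32, 23, 24, 25, 16, 27, 8, 29, 0, 31, 32, 33, 24, 35, 16, 37, 8, 39.
The distinct values are {0, 1, 3, 5, 7, 8, 9, 11, 13, 15, 16, 17, 19, 21, 23, 24, 25, 27, 29, 31, 32, 33, 35, 37, 39}; there are 25 of them.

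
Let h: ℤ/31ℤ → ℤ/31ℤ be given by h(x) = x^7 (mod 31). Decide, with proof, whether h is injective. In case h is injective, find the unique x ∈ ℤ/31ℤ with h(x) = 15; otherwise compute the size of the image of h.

27

Since 31 is prime, the nonzero elements of ℤ/31ℤ form a cyclic group of order 30.
As gcd(7, 30) = 1, raising to the 7th power is a bijection on this group: if a^7 ≡ b^7 then (ab^{−1})^7 = 1, and the only element of order dividing gcd(7, 30) = 1 is 1, so a = b.
With h(0) = 0 this makes h injective on all of ℤ/31ℤ, hence bijective (finite equal-size domain and codomain). In particular h is injective.
Since h is injective, we find the preimage of 15. The inverse of x ↦ x^7 on (ℤ/31ℤ)^× is x ↦ x^13, because 7·13 = 91 = 3·30 + 1 ≡ 1 (mod 30) and x^{30} = 1 for x ≠ 0 (Fermat). So h⁻¹(15) = 15^13 mod 31.
Repeated squaring mod 31: 15^1 ≡ 15, 15^2 ≡ 15² = 225 ≡ 8, 15^4 ≡ 8² = 64 ≡ 2, 15^8 ≡ 2² = 4. Since 13 = 8 + 4 + 1, 15^13 ≡ 4·2·15: 4·2 = 8, then 8·15 = 120 ≡ 27. So 15^13 ≡ 27 (mod 31).
Hence h⁻¹(15) = 27.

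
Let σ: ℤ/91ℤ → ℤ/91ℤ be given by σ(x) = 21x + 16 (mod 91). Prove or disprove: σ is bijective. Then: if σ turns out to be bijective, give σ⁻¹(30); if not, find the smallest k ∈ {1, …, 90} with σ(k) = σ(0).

Recall: injectivity means: for all s, t in the domain, σ(s) = σ(t) implies s = t.
We have gcd(21, 91) = 7 > 1. Taking s = 0 and t = 13: σ(0) = 16 and σ(13) = 21·13 + 16 = 289 ≡ 16 (mod 91).
So σ(0) = σ(13) while 0 ≠ 13, hence σ is not injective, hence not bijective.
Since σ is not bijective, we find the least positive k with σ(k) = σ(0): this means 21k ≡ 0 (mod 91), i.e. 91 ∣ 21k. Since gcd(21, 91) = 7, dividing through by 7 this holds exactly when 13 ∣ 3k, and as gcd(3, 13) = 1, exactly when 13 ∣ k.
The smallest positive such k is 13.

13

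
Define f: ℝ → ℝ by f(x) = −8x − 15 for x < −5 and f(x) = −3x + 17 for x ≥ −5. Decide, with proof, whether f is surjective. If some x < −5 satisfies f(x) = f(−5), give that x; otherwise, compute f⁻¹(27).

Both pieces are strictly decreasing (slopes −8 and −3), so each is injective on its own interval.
The left piece maps (−∞, −5) onto (25, ∞); the right piece maps [−5, ∞) onto (−∞, 32].
The union (25, ∞) ∪ (−∞, 32] covers ℝ, so f is surjective.
For the follow-up: the images overlap, so an x < −5 with f(x) = f(−5) exists. f(−5) = 32; solving −8x − 15 = 32 for x < −5 gives x = (32 + 15)/(−8) = −47/8.

-47/8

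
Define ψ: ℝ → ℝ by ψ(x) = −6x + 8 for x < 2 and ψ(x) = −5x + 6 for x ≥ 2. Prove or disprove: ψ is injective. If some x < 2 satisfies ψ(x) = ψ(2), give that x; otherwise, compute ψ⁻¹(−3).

Both pieces are strictly decreasing (slopes −6 and −5), so each is injective on its own interval.
The left piece maps (−∞, 2) onto (−4, ∞); the right piece maps [2, ∞) onto (−∞, −4].
These images are disjoint, so no value is attained by both pieces. Thus ψ is injective.
Because the two images are disjoint, no x < 2 has ψ(x) = ψ(2), so we compute ψ⁻¹(−3): −3 lies in (−4, ∞), so solve −6x + 8 = −3: x = (−3 − 8)/(−6) = 11/6.

11/6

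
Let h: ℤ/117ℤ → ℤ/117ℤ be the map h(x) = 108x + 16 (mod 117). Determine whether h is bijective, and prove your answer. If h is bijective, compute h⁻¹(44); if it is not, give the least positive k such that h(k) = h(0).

13

We have gcd(108, 117) = 9 > 1. Taking s = 0 and t = 13: h(0) = 16 and h(13) = 108·13 + 16 = 1420 ≡ 16 (mod 117).
So h(0) = h(13) while 0 ≠ 13, therefore h is not injective, hence not bijective.
Since h is not bijective, we find the least positive k with h(k) = h(0): this means 108k ≡ 0 (mod 117), i.e. 117 ∣ 108k. Since gcd(108, 117) = 9, dividing through by 9 this holds exactly when 13 ∣ 12k, and as gcd(12, 13) = 1, exactly when 13 ∣ k.
The smallest positive such k is 13.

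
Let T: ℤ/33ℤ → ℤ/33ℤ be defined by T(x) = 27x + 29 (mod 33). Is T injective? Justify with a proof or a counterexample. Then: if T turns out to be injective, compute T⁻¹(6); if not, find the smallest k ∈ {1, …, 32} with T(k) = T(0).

11

We have gcd(27, 33) = 3 > 1. Taking s = 0 and t = 11: T(0) = 29 and T(11) = 27·11 + 29 = 326 ≡ 29 (mod 33).
So T(0) = T(11) while 0 ≠ 11, thus T is not injective.
Since T is not injective, we find the least positive k with T(k) = T(0): this means 27k ≡ 0 (mod 33), i.e. 33 ∣ 27k. Since gcd(27, 33) = 3, dividing through by 3 this holds exactly when 11 ∣ 9k, and as gcd(9, 11) = 1, exactly when 11 ∣ k.
The smallest positive such k is 11.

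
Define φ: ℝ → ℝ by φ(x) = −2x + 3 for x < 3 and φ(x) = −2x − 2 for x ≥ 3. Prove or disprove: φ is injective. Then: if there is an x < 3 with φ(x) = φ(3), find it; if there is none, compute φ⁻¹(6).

Both pieces are strictly decreasing (slopes −2 and −2), so each is injective on its own interval.
The left piece maps (−∞, 3) onto (−3, ∞); the right piece maps [3, ∞) onto (−∞, −8].
These images are disjoint, so no value is attained by both pieces. Hence φ is injective.
Because the two images are disjoint, no x < 3 has φ(x) = φ(3), so we compute φ⁻¹(6): 6 lies in (−3, ∞), so solve −2x + 3 = 6: x = (6 − 3)/(−2) = −3/2.

-3/2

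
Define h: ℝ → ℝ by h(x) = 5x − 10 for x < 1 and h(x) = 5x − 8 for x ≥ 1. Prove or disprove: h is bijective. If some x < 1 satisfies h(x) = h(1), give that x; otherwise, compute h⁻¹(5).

Both pieces are strictly increasing (slopes 5 and 5), so each is injective on its own interval.
The left piece maps (−∞, 1) onto (−∞, −5); the right piece maps [1, ∞) onto [−3, ∞).
The images leave a gap (−5 has no preimage), so h is not surjective, hence not bijective.
Because the two images are disjoint, no x < 1 has h(x) = h(1), so we compute h⁻¹(5): 5 lies in [−3, ∞), so solve 5x − 8 = 5: x = (5 + 8)/5 = 13/5.

13/5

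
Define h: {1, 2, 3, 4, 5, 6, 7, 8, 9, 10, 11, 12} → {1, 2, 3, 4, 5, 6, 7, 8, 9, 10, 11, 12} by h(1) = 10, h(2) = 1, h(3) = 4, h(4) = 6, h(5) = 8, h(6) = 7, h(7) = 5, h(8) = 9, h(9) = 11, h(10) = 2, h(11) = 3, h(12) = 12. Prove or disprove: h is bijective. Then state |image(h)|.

The values 10, 1, 4, 6, 8, 7, 5, 9, 11, 2, 3, 12 are a permutation of {1, 2, 3, 4, 5, 6, 7, 8, 9, 10, 11, 12}: each element appears exactly once.
So h is injective and surjective, hence bijective.
The image of h is {1, 2, 3, 4, 5, 6, 7, 8, 9, 10, 11, 12}, which has 12 elements.

12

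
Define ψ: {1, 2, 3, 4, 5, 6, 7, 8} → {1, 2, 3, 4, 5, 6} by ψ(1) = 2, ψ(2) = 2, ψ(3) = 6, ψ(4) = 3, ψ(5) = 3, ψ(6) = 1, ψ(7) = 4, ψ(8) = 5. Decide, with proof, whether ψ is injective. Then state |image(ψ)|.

6

ψ(1) = 2 = ψ(2) with 1 ≠ 2, so ψ is not injective.
The image of ψ is {1, 2, 3, 4, 5, 6}, which has 6 elements.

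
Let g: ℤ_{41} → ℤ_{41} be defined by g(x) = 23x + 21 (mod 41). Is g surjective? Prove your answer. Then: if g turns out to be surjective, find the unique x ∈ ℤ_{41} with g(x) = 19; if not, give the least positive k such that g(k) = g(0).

32

Since gcd(23, 41) = 1, 23 is invertible modulo 41. Euclid's algorithm: 41 = 1·23 + 18, 23 = 1·18 + 5, 18 = 3·5 + 3, 5 = 1·3 + 2, 3 = 1·2 + 1; back-substituting gives 1 = 25·23 − 14·41, so 23⁻¹ ≡ 25 (mod 41).
Then y ↦ 25(y − 21) is a two-sided inverse to g, so every y ∈ ℤ_{41} has a preimage.
Thus g is surjective.
Since g is surjective, we compute g⁻¹(19): solve 23x + 21 ≡ 19 (mod 41), i.e. 23x ≡ 39 (mod 41).
Multiplying by 23⁻¹ = 25 gives x ≡ 25·39 = 975 = 23·41 + 32 ≡ 32 (mod 41).
Check: g(32) = 23·32 + 21 = 757 = 18·41 + 19 ≡ 19 (mod 41).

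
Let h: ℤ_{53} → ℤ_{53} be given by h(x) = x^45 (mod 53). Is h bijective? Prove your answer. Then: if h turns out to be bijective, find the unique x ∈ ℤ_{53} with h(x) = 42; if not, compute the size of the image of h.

46

Since 53 is prime, the nonzero elements of ℤ_{53} form a cyclic group of order 52.
As gcd(45, 52) = 1, raising to the 45th power is a bijection on this group: if a^45 ≡ b^45 then (ab^{−1})^45 = 1, and the only element of order dividing gcd(45, 52) = 1 is 1, so a = b.
With h(0) = 0 this makes h injective on all of ℤ_{53}, hence bijective (finite equal-size domain and codomain). In particular h is bijective.
Since h is bijective, we find the preimage of 42. The inverse of x ↦ x^45 on (ℤ_{53})^× is x ↦ x^37, because 45·37 = 1665 = 32·52 + 1 ≡ 1 (mod 52) and x^{52} = 1 for x ≠ 0 (Fermat). So h⁻¹(42) = 42^37 mod 53.
Repeated squaring mod 53: 42^1 ≡ 42, 42^2 ≡ 42² = 1764 ≡ 15, 42^4 ≡ 15² = 225 ≡ 13, 42^8 ≡ 13² = 169 ≡ 10, 42^16 ≡ 10² = 100 ≡ 47, 42^32 ≡ 47² = 2209 ≡ 36. Since 37 = 32 + 4 + 1, 42^37 ≡ 36·13·42: 36·13 = 468 ≡ 44, then 44·42 = 1848 ≡ 46. So 42^37 ≡ 46 (mod 53).
Hence h⁻¹(42) = 46.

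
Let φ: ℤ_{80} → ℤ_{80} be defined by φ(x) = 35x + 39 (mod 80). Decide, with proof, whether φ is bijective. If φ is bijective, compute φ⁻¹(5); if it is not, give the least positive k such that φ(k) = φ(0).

We have gcd(35, 80) = 5 > 1. Taking s = 0 and t = 16: φ(0) = 39 and φ(16) = 35·16 + 39 = 599 ≡ 39 (mod 80).
So φ(0) = φ(16) while 0 ≠ 16, so φ is not injective, hence not bijective.
Since φ is not bijective, we find the least positive k with φ(k) = φ(0): this means 35k ≡ 0 (mod 80), i.e. 80 ∣ 35k. Since gcd(35, 80) = 5, dividing through by 5 this holds exactly when 16 ∣ 7k, and as gcd(7, 16) = 1, exactly when 16 ∣ k.
The smallest positive such k is 16.

16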